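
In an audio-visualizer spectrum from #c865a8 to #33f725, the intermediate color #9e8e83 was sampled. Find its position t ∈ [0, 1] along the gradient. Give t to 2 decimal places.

0.28

Invert the lerp on the R channel (largest span, 149): t = (158 − 200) / (51 − 200) = -42/-149 = 0.28188.
Check on G: (142 − 101)/(247 − 101) = 0.2808 ✓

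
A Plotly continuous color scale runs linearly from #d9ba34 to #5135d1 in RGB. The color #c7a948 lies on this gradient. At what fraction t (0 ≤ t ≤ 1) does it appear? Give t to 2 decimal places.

0.13

Invert the lerp on the B channel (largest span, 157): t = (72 − 52) / (209 − 52) = 20/157 = 0.12739.
Check on R: (199 − 217)/(81 − 217) = 0.1324 ✓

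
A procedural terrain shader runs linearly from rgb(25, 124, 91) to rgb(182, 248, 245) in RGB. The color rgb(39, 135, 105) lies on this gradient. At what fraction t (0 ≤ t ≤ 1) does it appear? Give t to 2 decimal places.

Invert the lerp on the R channel (largest span, 157): t = (39 − 25) / (182 − 25) = 14/157 = 0.089172.
Check on G: (135 − 124)/(248 − 124) = 0.08871 ✓

0.09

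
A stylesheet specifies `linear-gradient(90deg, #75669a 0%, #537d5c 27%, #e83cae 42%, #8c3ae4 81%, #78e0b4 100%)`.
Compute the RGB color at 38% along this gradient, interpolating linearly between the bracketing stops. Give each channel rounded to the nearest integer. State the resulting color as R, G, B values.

38% lies between the 27% and 42% stops, so the local fraction is t = (38 − 27)/(42 − 27) = 11/15 ≈ 0.7333.
#537d5c → (83, 125, 92); #e83cae → (232, 60, 174).
R = 83 + 0.7333 × (232 − 83) = 192.262 → 192
G = 125 + 0.7333 × (60 − 125) = 77.335 → 77
B = 92 + 0.7333 × (174 − 92) = 152.131 → 152

(192, 77, 152)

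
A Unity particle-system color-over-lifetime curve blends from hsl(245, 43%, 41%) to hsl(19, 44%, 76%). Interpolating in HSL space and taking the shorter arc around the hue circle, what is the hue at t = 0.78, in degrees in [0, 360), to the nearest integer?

Hue: 19 − 245 = -226°, but |-226| > 180 so the shorter arc goes the other way: Δh = -226 + 360 = 134°.
H = 245 + 0.78 × (134) = 349.52 → 350°

350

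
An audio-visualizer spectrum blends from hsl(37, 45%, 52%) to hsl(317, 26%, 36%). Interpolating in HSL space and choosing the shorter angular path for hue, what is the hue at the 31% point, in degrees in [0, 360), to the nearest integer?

Hue: 317 − 37 = 280°, but |280| > 180 so the shorter arc goes the other way: Δh = 280 − 360 = -80°.
H = 37 + 0.31 × (-80) = 12.2 → 12°

12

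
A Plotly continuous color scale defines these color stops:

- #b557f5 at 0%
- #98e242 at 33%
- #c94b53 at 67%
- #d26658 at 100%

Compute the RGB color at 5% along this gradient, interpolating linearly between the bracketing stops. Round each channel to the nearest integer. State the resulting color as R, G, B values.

(177, 108, 218)

5% lies between the 0% and 33% stops, so the local fraction is t = (5 − 0)/(33 − 0) = 5/33 ≈ 0.1515.
#b557f5 → (181, 87, 245); #98e242 → (152, 226, 66).
R = 181 + 0.1515 × (152 − 181) = 176.607 → 177
G = 87 + 0.1515 × (226 − 87) = 108.058 → 108
B = 245 + 0.1515 × (66 − 245) = 217.881 → 218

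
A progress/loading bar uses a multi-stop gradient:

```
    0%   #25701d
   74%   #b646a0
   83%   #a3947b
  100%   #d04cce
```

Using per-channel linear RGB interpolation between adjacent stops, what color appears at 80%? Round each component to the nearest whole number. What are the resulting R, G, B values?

(169, 122, 135)

80% lies between the 74% and 83% stops, so the local fraction is t = (80 − 74)/(83 − 74) = 6/9 ≈ 0.6667.
#b646a0 → (182, 70, 160); #a3947b → (163, 148, 123).
R = 182 + 0.6667 × (163 − 182) = 169.333 → 169
G = 70 + 0.6667 × (148 − 70) = 122.003 → 122
B = 160 + 0.6667 × (123 − 160) = 135.332 → 135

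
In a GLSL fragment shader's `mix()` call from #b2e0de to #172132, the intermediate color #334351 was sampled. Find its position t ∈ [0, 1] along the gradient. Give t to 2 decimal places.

Invert the lerp on the G channel (largest span, 191): t = (67 − 224) / (33 − 224) = -157/-191 = 0.82199.
Check on R: (51 − 178)/(23 − 178) = 0.8194 ✓

0.82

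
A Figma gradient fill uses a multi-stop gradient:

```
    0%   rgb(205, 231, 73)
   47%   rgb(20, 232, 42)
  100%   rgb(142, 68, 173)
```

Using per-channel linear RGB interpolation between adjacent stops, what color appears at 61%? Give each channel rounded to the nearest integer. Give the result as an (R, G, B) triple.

(52, 189, 77)

61% lies between the 47% and 100% stops, so the local fraction is t = (61 − 47)/(100 − 47) = 14/53 ≈ 0.2642.
R = 20 + 0.2642 × (142 − 20) = 52.232 → 52
G = 232 + 0.2642 × (68 − 232) = 188.671 → 189
B = 42 + 0.2642 × (173 − 42) = 76.61 → 77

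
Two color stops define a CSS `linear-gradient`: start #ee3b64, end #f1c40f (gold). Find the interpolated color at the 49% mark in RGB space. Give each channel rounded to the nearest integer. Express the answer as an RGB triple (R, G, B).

#ee3b64 → (238, 59, 100); #f1c40f → (241, 196, 15).
49% corresponds to t = 0.49.
R = 238 + 0.49 × (241 − 238) = 238 + 0.49 × 3 = 239.47 → 239
G = 59 + 0.49 × (196 − 59) = 59 + 0.49 × 137 = 126.13 → 126
B = 100 + 0.49 × (15 − 100) = 100 + 0.49 × -85 = 58.35 → 58

(239, 126, 58)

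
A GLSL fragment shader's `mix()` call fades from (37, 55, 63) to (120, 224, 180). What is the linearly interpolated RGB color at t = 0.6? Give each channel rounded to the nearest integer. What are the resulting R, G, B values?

(87, 156, 133)

R = 37 + 0.6 × (120 − 37) = 37 + 0.6 × 83 = 86.8 → 87
G = 55 + 0.6 × (224 − 55) = 55 + 0.6 × 169 = 156.4 → 156
B = 63 + 0.6 × (180 − 63) = 63 + 0.6 × 117 = 133.2 → 133
So the blended color is (87, 156, 133), about #579c85.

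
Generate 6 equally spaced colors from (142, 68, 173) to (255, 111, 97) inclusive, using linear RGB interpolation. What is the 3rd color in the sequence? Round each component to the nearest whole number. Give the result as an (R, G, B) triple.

With 6 swatches and endpoints inclusive, swatch 3 sits at t = (3 − 1)/(6 − 1) = 2/5 ≈ 0.4.
R = 142 + 0.4 × (255 − 142) = 187.2 → 187
G = 68 + 0.4 × (111 − 68) = 85.2 → 85
B = 173 + 0.4 × (97 − 173) = 142.6 → 143

(187, 85, 143)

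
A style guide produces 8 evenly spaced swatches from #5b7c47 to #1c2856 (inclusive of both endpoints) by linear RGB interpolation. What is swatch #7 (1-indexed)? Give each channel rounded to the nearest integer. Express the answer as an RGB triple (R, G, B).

(37, 52, 84)

With 8 swatches and endpoints inclusive, swatch 7 sits at t = (7 − 1)/(8 − 1) = 6/7 ≈ 0.8571.
#5b7c47 → (91, 124, 71); #1c2856 → (28, 40, 86).
R = 91 + 0.8571 × (28 − 91) = 37.003 → 37
G = 124 + 0.8571 × (40 − 124) = 52.004 → 52
B = 71 + 0.8571 × (86 − 71) = 83.856 → 84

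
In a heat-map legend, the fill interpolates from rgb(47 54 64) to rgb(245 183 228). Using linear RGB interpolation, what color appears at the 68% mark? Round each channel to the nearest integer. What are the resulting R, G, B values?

(182, 142, 176)

68% corresponds to t = 0.68.
R = 47 + 0.68 × (245 − 47) = 47 + 0.68 × 198 = 181.64 → 182
G = 54 + 0.68 × (183 − 54) = 54 + 0.68 × 129 = 141.72 → 142
B = 64 + 0.68 × (228 − 64) = 64 + 0.68 × 164 = 175.52 → 176
So the blended color is (182, 142, 176), about #b68eb0.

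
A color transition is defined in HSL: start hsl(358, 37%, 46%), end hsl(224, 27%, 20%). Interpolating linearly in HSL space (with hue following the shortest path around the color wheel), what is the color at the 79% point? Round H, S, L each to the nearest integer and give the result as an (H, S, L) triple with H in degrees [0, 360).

(252, 29, 25)

Hue arc: Δh = 224 − 358 = -134° (|Δh| ≤ 180, already the shorter path).
H = 358 + 0.79 × (-134) = 252.14 → 252°
S = 37 + 0.79 × (27 − 37) = 29.1 → 29%
L = 46 + 0.79 × (20 − 46) = 25.46 → 25%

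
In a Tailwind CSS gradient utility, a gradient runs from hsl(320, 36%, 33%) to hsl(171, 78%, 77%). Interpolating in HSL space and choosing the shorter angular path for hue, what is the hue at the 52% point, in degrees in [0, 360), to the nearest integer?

Hue arc: Δh = 171 − 320 = -149° (|Δh| ≤ 180, already the shorter path).
H = 320 + 0.52 × (-149) = 242.52 → 243°

243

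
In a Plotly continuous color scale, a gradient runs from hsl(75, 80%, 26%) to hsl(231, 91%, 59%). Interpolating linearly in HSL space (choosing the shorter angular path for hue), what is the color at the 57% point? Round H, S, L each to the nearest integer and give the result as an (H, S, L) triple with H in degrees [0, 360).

(164, 86, 45)

Hue arc: Δh = 231 − 75 = 156° (|Δh| ≤ 180, already the shorter path).
H = 75 + 0.57 × (156) = 163.92 → 164°
S = 80 + 0.57 × (91 − 80) = 86.27 → 86%
L = 26 + 0.57 × (59 − 26) = 44.81 → 45%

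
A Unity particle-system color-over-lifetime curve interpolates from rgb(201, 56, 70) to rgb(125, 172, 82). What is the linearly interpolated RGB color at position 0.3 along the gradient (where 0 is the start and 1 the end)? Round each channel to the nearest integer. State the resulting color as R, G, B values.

R = 201 + 0.3 × (125 − 201) = 201 + 0.3 × -76 = 178.2 → 178
G = 56 + 0.3 × (172 − 56) = 56 + 0.3 × 116 = 90.8 → 91
B = 70 + 0.3 × (82 − 70) = 70 + 0.3 × 12 = 73.6 → 74

(178, 91, 74)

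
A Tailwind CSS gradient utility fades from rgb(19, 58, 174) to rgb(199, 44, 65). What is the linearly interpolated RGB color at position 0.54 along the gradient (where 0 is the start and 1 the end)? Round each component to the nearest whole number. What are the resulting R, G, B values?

R = 19 + 0.54 × (199 − 19) = 19 + 0.54 × 180 = 116.2 → 116
G = 58 + 0.54 × (44 − 58) = 58 + 0.54 × -14 = 50.44 → 50
B = 174 + 0.54 × (65 − 174) = 174 + 0.54 × -109 = 115.14 → 115

(116, 50, 115)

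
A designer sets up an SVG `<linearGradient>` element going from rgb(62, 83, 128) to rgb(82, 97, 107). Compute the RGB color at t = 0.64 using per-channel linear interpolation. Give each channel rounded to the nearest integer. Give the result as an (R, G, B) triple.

(75, 92, 115)

R = 62 + 0.64 × (82 − 62) = 62 + 0.64 × 20 = 74.8 → 75
G = 83 + 0.64 × (97 − 83) = 83 + 0.64 × 14 = 91.96 → 92
B = 128 + 0.64 × (107 − 128) = 128 + 0.64 × -21 = 114.56 → 115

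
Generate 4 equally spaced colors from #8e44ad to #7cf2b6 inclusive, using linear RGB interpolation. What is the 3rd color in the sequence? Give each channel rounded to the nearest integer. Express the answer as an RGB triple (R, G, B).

With 4 swatches and endpoints inclusive, swatch 3 sits at t = (3 − 1)/(4 − 1) = 2/3 ≈ 0.6667.
#8e44ad → (142, 68, 173); #7cf2b6 → (124, 242, 182).
R = 142 + 0.6667 × (124 − 142) = 129.999 → 130
G = 68 + 0.6667 × (242 − 68) = 184.006 → 184
B = 173 + 0.6667 × (182 − 173) = 179 → 179

(130, 184, 179)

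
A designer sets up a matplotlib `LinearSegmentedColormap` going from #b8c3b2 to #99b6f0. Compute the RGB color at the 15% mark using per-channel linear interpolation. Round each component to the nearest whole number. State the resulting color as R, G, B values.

(179, 193, 187)

#b8c3b2 → (184, 195, 178); #99b6f0 → (153, 182, 240).
15% corresponds to t = 0.15.
R = 184 + 0.15 × (153 − 184) = 184 + 0.15 × -31 = 179.35 → 179
G = 195 + 0.15 × (182 − 195) = 195 + 0.15 × -13 = 193.05 → 193
B = 178 + 0.15 × (240 − 178) = 178 + 0.15 × 62 = 187.3 → 187
So the blended color is (179, 193, 187), about #b3c1bb.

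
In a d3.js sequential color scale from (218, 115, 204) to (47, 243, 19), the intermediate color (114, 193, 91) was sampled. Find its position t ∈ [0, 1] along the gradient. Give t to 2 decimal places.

0.61

Invert the lerp on the B channel (largest span, 185): t = (91 − 204) / (19 − 204) = -113/-185 = 0.61081.
Check on R: (114 − 218)/(47 − 218) = 0.6082 ✓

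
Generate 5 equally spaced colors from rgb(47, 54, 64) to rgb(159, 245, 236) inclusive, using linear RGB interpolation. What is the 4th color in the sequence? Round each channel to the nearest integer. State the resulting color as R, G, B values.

(131, 197, 193)

With 5 swatches and endpoints inclusive, swatch 4 sits at t = (4 − 1)/(5 − 1) = 3/4 ≈ 0.75.
R = 47 + 0.75 × (159 − 47) = 131 → 131
G = 54 + 0.75 × (245 − 54) = 197.25 → 197
B = 64 + 0.75 × (236 − 64) = 193 → 193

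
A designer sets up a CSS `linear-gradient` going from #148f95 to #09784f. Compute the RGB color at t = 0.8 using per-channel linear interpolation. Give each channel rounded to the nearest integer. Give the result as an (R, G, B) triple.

#148f95 → (20, 143, 149); #09784f → (9, 120, 79).
R = 20 + 0.8 × (9 − 20) = 20 + 0.8 × -11 = 11.2 → 11
G = 143 + 0.8 × (120 − 143) = 143 + 0.8 × -23 = 124.6 → 125
B = 149 + 0.8 × (79 − 149) = 149 + 0.8 × -70 = 93 → 93

(11, 125, 93)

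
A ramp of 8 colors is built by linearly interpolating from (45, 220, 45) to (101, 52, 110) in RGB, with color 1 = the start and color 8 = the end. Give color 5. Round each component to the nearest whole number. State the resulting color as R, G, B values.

(77, 124, 82)

With 8 swatches and endpoints inclusive, swatch 5 sits at t = (5 − 1)/(8 − 1) = 4/7 ≈ 0.5714.
R = 45 + 0.5714 × (101 − 45) = 76.998 → 77
G = 220 + 0.5714 × (52 − 220) = 124.005 → 124
B = 45 + 0.5714 × (110 − 45) = 82.141 → 82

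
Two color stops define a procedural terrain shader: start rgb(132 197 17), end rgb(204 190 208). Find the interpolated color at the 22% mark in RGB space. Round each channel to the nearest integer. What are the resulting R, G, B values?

22% corresponds to t = 0.22.
R = 132 + 0.22 × (204 − 132) = 132 + 0.22 × 72 = 147.84 → 148
G = 197 + 0.22 × (190 − 197) = 197 + 0.22 × -7 = 195.46 → 195
B = 17 + 0.22 × (208 − 17) = 17 + 0.22 × 191 = 59.02 → 59
So the blended color is (148, 195, 59), about #94c33b.

(148, 195, 59)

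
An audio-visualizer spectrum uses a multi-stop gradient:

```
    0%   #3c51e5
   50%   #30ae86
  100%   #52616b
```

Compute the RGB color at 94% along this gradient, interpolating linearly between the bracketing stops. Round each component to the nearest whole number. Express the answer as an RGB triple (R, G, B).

(78, 106, 110)

94% lies between the 50% and 100% stops, so the local fraction is t = (94 − 50)/(100 − 50) = 44/50 ≈ 0.88.
#30ae86 → (48, 174, 134); #52616b → (82, 97, 107).
R = 48 + 0.88 × (82 − 48) = 77.92 → 78
G = 174 + 0.88 × (97 − 174) = 106.24 → 106
B = 134 + 0.88 × (107 − 134) = 110.24 → 110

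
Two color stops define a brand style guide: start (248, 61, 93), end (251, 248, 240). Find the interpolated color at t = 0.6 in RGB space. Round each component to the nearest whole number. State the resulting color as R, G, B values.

(250, 173, 181)

R = 248 + 0.6 × (251 − 248) = 248 + 0.6 × 3 = 249.8 → 250
G = 61 + 0.6 × (248 − 61) = 61 + 0.6 × 187 = 173.2 → 173
B = 93 + 0.6 × (240 − 93) = 93 + 0.6 × 147 = 181.2 → 181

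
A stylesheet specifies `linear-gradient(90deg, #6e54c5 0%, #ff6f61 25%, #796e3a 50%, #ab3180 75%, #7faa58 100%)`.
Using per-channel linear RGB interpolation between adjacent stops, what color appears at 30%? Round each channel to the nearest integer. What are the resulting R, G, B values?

30% lies between the 25% and 50% stops, so the local fraction is t = (30 − 25)/(50 − 25) = 5/25 ≈ 0.2.
#ff6f61 → (255, 111, 97); #796e3a → (121, 110, 58).
R = 255 + 0.2 × (121 − 255) = 228.2 → 228
G = 111 + 0.2 × (110 − 111) = 110.8 → 111
B = 97 + 0.2 × (58 − 97) = 89.2 → 89

(228, 111, 89)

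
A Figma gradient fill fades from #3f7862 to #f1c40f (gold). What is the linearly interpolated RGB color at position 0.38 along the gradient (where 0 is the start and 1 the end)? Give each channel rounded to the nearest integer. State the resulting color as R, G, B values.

(131, 149, 66)

#3f7862 → (63, 120, 98); #f1c40f → (241, 196, 15).
R = 63 + 0.38 × (241 − 63) = 63 + 0.38 × 178 = 130.64 → 131
G = 120 + 0.38 × (196 − 120) = 120 + 0.38 × 76 = 148.88 → 149
B = 98 + 0.38 × (15 − 98) = 98 + 0.38 × -83 = 66.46 → 66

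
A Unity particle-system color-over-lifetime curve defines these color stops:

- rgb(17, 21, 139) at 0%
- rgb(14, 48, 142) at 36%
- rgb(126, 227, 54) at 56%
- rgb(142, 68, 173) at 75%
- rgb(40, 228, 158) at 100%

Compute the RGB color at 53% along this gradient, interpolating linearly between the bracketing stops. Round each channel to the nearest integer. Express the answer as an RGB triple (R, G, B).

(109, 200, 67)

53% lies between the 36% and 56% stops, so the local fraction is t = (53 − 36)/(56 − 36) = 17/20 ≈ 0.85.
R = 14 + 0.85 × (126 − 14) = 109.2 → 109
G = 48 + 0.85 × (227 − 48) = 200.15 → 200
B = 142 + 0.85 × (54 − 142) = 67.2 → 67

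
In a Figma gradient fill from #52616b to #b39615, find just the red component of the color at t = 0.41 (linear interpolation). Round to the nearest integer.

R₁ = 82 (from #52616b), R₂ = 179 (from #b39615).
R = 82 + 0.41 × (179 − 82) = 121.77 → 122

122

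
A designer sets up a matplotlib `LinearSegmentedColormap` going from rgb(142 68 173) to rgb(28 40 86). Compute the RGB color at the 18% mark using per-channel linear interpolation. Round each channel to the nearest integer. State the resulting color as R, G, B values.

(121, 63, 157)

18% corresponds to t = 0.18.
R = 142 + 0.18 × (28 − 142) = 142 + 0.18 × -114 = 121.48 → 121
G = 68 + 0.18 × (40 − 68) = 68 + 0.18 × -28 = 62.96 → 63
B = 173 + 0.18 × (86 − 173) = 173 + 0.18 × -87 = 157.34 → 157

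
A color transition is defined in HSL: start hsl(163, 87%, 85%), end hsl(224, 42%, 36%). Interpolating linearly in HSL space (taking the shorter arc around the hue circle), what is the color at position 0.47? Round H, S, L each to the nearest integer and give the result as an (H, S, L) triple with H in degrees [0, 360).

(192, 66, 62)

Hue arc: Δh = 224 − 163 = 61° (|Δh| ≤ 180, already the shorter path).
H = 163 + 0.47 × (61) = 191.67 → 192°
S = 87 + 0.47 × (42 − 87) = 65.85 → 66%
L = 85 + 0.47 × (36 − 85) = 61.97 → 62%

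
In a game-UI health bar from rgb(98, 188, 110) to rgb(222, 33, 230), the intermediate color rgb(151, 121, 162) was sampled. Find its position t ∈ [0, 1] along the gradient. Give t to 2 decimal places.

Invert the lerp on the G channel (largest span, 155): t = (121 − 188) / (33 − 188) = -67/-155 = 0.43226.
Check on R: (151 − 98)/(222 − 98) = 0.4274 ✓

0.43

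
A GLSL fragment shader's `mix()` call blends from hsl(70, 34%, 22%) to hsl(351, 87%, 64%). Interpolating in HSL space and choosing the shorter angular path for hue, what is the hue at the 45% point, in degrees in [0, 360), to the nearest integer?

Hue: 351 − 70 = 281°, but |281| > 180 so the shorter arc goes the other way: Δh = 281 − 360 = -79°.
H = 70 + 0.45 × (-79) = 34.45 → 34°

34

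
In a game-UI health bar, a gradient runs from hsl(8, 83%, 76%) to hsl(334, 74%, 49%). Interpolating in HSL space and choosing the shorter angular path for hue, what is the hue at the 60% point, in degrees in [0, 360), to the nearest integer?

348

Hue: 334 − 8 = 326°, but |326| > 180 so the shorter arc goes the other way: Δh = 326 − 360 = -34°.
H = 8 + 0.6 × (-34) = -12.4 → -12 → -12 mod 360 = 348°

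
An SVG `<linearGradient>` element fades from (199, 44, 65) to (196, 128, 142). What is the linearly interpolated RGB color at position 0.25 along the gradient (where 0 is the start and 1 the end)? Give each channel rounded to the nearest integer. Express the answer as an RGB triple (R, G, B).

R = 199 + 0.25 × (196 − 199) = 199 + 0.25 × -3 = 198.25 → 198
G = 44 + 0.25 × (128 − 44) = 44 + 0.25 × 84 = 65 → 65
B = 65 + 0.25 × (142 − 65) = 65 + 0.25 × 77 = 84.25 → 84
So the blended color is (198, 65, 84), about #c64154.

(198, 65, 84)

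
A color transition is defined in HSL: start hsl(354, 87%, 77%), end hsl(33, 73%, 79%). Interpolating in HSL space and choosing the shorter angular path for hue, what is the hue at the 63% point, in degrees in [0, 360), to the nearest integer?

Hue: 33 − 354 = -321°, but |-321| > 180 so the shorter arc goes the other way: Δh = -321 + 360 = 39°.
H = 354 + 0.63 × (39) = 378.57 → 379 → 379 mod 360 = 19°

19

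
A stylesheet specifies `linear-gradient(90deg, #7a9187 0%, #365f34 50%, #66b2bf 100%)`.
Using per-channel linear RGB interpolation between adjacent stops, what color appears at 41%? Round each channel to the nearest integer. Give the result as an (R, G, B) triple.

(66, 104, 67)

41% lies between the 0% and 50% stops, so the local fraction is t = (41 − 0)/(50 − 0) = 41/50 ≈ 0.82.
#7a9187 → (122, 145, 135); #365f34 → (54, 95, 52).
R = 122 + 0.82 × (54 − 122) = 66.24 → 66
G = 145 + 0.82 × (95 − 145) = 104 → 104
B = 135 + 0.82 × (52 − 135) = 66.94 → 67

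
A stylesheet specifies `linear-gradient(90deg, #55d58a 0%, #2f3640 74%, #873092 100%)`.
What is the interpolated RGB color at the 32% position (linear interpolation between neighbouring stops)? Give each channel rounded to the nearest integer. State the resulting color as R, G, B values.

(69, 144, 106)

32% lies between the 0% and 74% stops, so the local fraction is t = (32 − 0)/(74 − 0) = 32/74 ≈ 0.4324.
#55d58a → (85, 213, 138); #2f3640 → (47, 54, 64).
R = 85 + 0.4324 × (47 − 85) = 68.569 → 69
G = 213 + 0.4324 × (54 − 213) = 144.248 → 144
B = 138 + 0.4324 × (64 − 138) = 106.002 → 106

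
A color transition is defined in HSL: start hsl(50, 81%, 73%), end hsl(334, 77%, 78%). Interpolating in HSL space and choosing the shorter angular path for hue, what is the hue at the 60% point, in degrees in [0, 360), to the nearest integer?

4

Hue: 334 − 50 = 284°, but |284| > 180 so the shorter arc goes the other way: Δh = 284 − 360 = -76°.
H = 50 + 0.6 × (-76) = 4.4 → 4°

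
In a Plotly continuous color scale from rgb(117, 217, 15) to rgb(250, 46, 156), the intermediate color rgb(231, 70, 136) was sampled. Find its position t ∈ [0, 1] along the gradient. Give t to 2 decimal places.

Invert the lerp on the G channel (largest span, 171): t = (70 − 217) / (46 − 217) = -147/-171 = 0.85965.
Check on R: (231 − 117)/(250 − 117) = 0.8571 ✓

0.86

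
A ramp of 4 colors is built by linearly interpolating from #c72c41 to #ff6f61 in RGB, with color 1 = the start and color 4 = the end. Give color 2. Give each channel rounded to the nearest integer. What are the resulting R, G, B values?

With 4 swatches and endpoints inclusive, swatch 2 sits at t = (2 − 1)/(4 − 1) = 1/3 ≈ 0.3333.
#c72c41 → (199, 44, 65); #ff6f61 → (255, 111, 97).
R = 199 + 0.3333 × (255 − 199) = 217.665 → 218
G = 44 + 0.3333 × (111 − 44) = 66.331 → 66
B = 65 + 0.3333 × (97 − 65) = 75.666 → 76

(218, 66, 76)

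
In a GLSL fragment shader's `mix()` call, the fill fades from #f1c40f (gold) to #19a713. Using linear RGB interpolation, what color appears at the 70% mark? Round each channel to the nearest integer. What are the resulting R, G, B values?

(90, 176, 18)

#f1c40f → (241, 196, 15); #19a713 → (25, 167, 19).
70% corresponds to t = 0.7.
R = 241 + 0.7 × (25 − 241) = 241 + 0.7 × -216 = 89.8 → 90
G = 196 + 0.7 × (167 − 196) = 196 + 0.7 × -29 = 175.7 → 176
B = 15 + 0.7 × (19 − 15) = 15 + 0.7 × 4 = 17.8 → 18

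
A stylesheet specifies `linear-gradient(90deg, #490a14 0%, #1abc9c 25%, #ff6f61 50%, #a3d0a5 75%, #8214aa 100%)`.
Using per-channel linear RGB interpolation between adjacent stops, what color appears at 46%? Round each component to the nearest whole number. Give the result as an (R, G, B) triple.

(218, 123, 106)

46% lies between the 25% and 50% stops, so the local fraction is t = (46 − 25)/(50 − 25) = 21/25 ≈ 0.84.
#1abc9c → (26, 188, 156); #ff6f61 → (255, 111, 97).
R = 26 + 0.84 × (255 − 26) = 218.36 → 218
G = 188 + 0.84 × (111 − 188) = 123.32 → 123
B = 156 + 0.84 × (97 − 156) = 106.44 → 106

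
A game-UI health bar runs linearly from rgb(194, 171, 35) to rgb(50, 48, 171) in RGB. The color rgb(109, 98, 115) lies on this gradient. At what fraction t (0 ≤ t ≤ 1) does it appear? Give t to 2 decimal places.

0.59

Invert the lerp on the R channel (largest span, 144): t = (109 − 194) / (50 − 194) = -85/-144 = 0.59028.
Check on G: (98 − 171)/(48 − 171) = 0.5935 ✓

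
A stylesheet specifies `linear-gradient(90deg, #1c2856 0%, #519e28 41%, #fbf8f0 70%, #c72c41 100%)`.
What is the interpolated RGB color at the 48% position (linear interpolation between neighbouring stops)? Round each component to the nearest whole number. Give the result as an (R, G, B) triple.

48% lies between the 41% and 70% stops, so the local fraction is t = (48 − 41)/(70 − 41) = 7/29 ≈ 0.2414.
#519e28 → (81, 158, 40); #fbf8f0 → (251, 248, 240).
R = 81 + 0.2414 × (251 − 81) = 122.038 → 122
G = 158 + 0.2414 × (248 − 158) = 179.726 → 180
B = 40 + 0.2414 × (240 − 40) = 88.28 → 88

(122, 180, 88)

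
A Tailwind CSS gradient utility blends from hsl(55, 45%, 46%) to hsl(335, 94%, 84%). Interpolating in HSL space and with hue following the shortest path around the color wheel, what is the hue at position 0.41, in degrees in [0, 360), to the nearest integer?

Hue: 335 − 55 = 280°, but |280| > 180 so the shorter arc goes the other way: Δh = 280 − 360 = -80°.
H = 55 + 0.41 × (-80) = 22.2 → 22°

22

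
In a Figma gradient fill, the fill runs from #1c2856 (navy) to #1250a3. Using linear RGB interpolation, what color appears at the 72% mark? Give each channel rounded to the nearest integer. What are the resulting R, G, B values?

(21, 69, 141)

#1c2856 → (28, 40, 86); #1250a3 → (18, 80, 163).
72% corresponds to t = 0.72.
R = 28 + 0.72 × (18 − 28) = 28 + 0.72 × -10 = 20.8 → 21
G = 40 + 0.72 × (80 − 40) = 40 + 0.72 × 40 = 68.8 → 69
B = 86 + 0.72 × (163 − 86) = 86 + 0.72 × 77 = 141.44 → 141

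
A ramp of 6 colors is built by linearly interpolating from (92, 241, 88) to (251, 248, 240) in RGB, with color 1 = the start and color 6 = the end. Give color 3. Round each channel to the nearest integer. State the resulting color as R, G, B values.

With 6 swatches and endpoints inclusive, swatch 3 sits at t = (3 − 1)/(6 − 1) = 2/5 ≈ 0.4.
R = 92 + 0.4 × (251 − 92) = 155.6 → 156
G = 241 + 0.4 × (248 − 241) = 243.8 → 244
B = 88 + 0.4 × (240 − 88) = 148.8 → 149

(156, 244, 149)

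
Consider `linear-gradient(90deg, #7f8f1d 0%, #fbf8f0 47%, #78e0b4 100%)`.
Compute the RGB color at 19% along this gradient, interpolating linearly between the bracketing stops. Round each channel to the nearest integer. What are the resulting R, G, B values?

(177, 185, 114)

19% lies between the 0% and 47% stops, so the local fraction is t = (19 − 0)/(47 − 0) = 19/47 ≈ 0.4043.
#7f8f1d → (127, 143, 29); #fbf8f0 → (251, 248, 240).
R = 127 + 0.4043 × (251 − 127) = 177.133 → 177
G = 143 + 0.4043 × (248 − 143) = 185.452 → 185
B = 29 + 0.4043 × (240 − 29) = 114.307 → 114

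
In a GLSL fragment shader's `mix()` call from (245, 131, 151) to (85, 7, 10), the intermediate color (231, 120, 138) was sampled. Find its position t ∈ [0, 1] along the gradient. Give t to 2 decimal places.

Invert the lerp on the R channel (largest span, 160): t = (231 − 245) / (85 − 245) = -14/-160 = 0.0875.
Check on G: (120 − 131)/(7 − 131) = 0.08871 ✓

0.09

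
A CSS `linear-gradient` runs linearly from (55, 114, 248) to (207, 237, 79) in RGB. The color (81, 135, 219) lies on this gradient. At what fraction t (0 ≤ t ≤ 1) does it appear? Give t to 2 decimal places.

Invert the lerp on the B channel (largest span, 169): t = (219 − 248) / (79 − 248) = -29/-169 = 0.1716.
Check on R: (81 − 55)/(207 − 55) = 0.1711 ✓

0.17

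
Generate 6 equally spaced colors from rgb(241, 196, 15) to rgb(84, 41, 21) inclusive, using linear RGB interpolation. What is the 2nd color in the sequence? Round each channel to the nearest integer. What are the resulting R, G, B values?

(210, 165, 16)

With 6 swatches and endpoints inclusive, swatch 2 sits at t = (2 − 1)/(6 − 1) = 1/5 ≈ 0.2.
R = 241 + 0.2 × (84 − 241) = 209.6 → 210
G = 196 + 0.2 × (41 − 196) = 165 → 165
B = 15 + 0.2 × (21 − 15) = 16.2 → 16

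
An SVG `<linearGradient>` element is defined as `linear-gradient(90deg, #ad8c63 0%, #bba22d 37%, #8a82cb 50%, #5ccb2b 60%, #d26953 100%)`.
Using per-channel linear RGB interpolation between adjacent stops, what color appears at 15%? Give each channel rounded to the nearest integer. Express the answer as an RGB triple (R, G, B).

15% lies between the 0% and 37% stops, so the local fraction is t = (15 − 0)/(37 − 0) = 15/37 ≈ 0.4054.
#ad8c63 → (173, 140, 99); #bba22d → (187, 162, 45).
R = 173 + 0.4054 × (187 − 173) = 178.676 → 179
G = 140 + 0.4054 × (162 − 140) = 148.919 → 149
B = 99 + 0.4054 × (45 − 99) = 77.108 → 77

(179, 149, 77)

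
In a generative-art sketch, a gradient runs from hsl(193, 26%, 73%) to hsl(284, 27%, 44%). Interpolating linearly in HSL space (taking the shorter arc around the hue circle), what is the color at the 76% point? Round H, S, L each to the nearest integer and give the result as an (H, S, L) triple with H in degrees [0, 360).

(262, 27, 51)

Hue arc: Δh = 284 − 193 = 91° (|Δh| ≤ 180, already the shorter path).
H = 193 + 0.76 × (91) = 262.16 → 262°
S = 26 + 0.76 × (27 − 26) = 26.76 → 27%
L = 73 + 0.76 × (44 − 73) = 50.96 → 51%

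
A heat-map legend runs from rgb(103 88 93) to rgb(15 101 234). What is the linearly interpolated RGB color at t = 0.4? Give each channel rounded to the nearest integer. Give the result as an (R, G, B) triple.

R = 103 + 0.4 × (15 − 103) = 103 + 0.4 × -88 = 67.8 → 68
G = 88 + 0.4 × (101 − 88) = 88 + 0.4 × 13 = 93.2 → 93
B = 93 + 0.4 × (234 − 93) = 93 + 0.4 × 141 = 149.4 → 149

(68, 93, 149)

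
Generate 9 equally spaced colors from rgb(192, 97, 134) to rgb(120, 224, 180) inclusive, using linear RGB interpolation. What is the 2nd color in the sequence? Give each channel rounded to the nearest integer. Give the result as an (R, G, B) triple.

With 9 swatches and endpoints inclusive, swatch 2 sits at t = (2 − 1)/(9 − 1) = 1/8 ≈ 0.125.
R = 192 + 0.125 × (120 − 192) = 183 → 183
G = 97 + 0.125 × (224 − 97) = 112.875 → 113
B = 134 + 0.125 × (180 − 134) = 139.75 → 140

(183, 113, 140)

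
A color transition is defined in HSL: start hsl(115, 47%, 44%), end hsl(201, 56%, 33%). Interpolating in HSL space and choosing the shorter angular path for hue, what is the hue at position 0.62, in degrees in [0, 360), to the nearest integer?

168

Hue arc: Δh = 201 − 115 = 86° (|Δh| ≤ 180, already the shorter path).
H = 115 + 0.62 × (86) = 168.32 → 168°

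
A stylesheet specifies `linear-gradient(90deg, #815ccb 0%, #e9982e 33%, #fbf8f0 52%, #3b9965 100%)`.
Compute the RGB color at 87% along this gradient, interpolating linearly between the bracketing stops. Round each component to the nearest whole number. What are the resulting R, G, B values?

(111, 179, 139)

87% lies between the 52% and 100% stops, so the local fraction is t = (87 − 52)/(100 − 52) = 35/48 ≈ 0.7292.
#fbf8f0 → (251, 248, 240); #3b9965 → (59, 153, 101).
R = 251 + 0.7292 × (59 − 251) = 110.994 → 111
G = 248 + 0.7292 × (153 − 248) = 178.726 → 179
B = 240 + 0.7292 × (101 − 240) = 138.641 → 139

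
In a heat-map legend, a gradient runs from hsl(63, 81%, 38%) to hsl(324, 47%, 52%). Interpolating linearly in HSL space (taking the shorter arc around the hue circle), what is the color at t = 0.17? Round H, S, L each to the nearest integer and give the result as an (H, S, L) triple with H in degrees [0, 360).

(46, 75, 40)

Hue: 324 − 63 = 261°, but |261| > 180 so the shorter arc goes the other way: Δh = 261 − 360 = -99°.
H = 63 + 0.17 × (-99) = 46.17 → 46°
S = 81 + 0.17 × (47 − 81) = 75.22 → 75%
L = 38 + 0.17 × (52 − 38) = 40.38 → 40%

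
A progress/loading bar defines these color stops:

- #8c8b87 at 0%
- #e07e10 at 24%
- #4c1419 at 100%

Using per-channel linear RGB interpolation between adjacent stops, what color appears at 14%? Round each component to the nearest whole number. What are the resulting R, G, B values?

14% lies between the 0% and 24% stops, so the local fraction is t = (14 − 0)/(24 − 0) = 14/24 ≈ 0.5833.
#8c8b87 → (140, 139, 135); #e07e10 → (224, 126, 16).
R = 140 + 0.5833 × (224 − 140) = 188.997 → 189
G = 139 + 0.5833 × (126 − 139) = 131.417 → 131
B = 135 + 0.5833 × (16 − 135) = 65.587 → 66

(189, 131, 66)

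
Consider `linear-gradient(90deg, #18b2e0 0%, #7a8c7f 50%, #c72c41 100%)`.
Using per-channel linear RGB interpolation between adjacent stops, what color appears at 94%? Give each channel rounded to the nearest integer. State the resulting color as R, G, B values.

(190, 56, 72)

94% lies between the 50% and 100% stops, so the local fraction is t = (94 − 50)/(100 − 50) = 44/50 ≈ 0.88.
#7a8c7f → (122, 140, 127); #c72c41 → (199, 44, 65).
R = 122 + 0.88 × (199 − 122) = 189.76 → 190
G = 140 + 0.88 × (44 − 140) = 55.52 → 56
B = 127 + 0.88 × (65 − 127) = 72.44 → 72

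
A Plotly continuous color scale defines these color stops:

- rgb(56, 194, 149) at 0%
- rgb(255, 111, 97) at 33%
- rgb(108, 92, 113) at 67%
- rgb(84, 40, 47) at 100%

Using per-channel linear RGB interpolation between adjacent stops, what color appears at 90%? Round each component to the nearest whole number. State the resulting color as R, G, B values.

(91, 56, 67)

90% lies between the 67% and 100% stops, so the local fraction is t = (90 − 67)/(100 − 67) = 23/33 ≈ 0.697.
R = 108 + 0.697 × (84 − 108) = 91.272 → 91
G = 92 + 0.697 × (40 − 92) = 55.756 → 56
B = 113 + 0.697 × (47 − 113) = 66.998 → 67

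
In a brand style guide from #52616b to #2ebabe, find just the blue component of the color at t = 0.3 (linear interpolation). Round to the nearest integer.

132

B₁ = 107 (from #52616b), B₂ = 190 (from #2ebabe).
B = 107 + 0.3 × (190 − 107) = 131.9 → 132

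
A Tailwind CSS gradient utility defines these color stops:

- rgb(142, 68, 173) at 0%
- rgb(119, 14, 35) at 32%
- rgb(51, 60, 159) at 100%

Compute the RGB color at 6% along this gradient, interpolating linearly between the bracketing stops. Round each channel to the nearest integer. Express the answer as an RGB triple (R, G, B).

(138, 58, 147)

6% lies between the 0% and 32% stops, so the local fraction is t = (6 − 0)/(32 − 0) = 6/32 ≈ 0.1875.
R = 142 + 0.1875 × (119 − 142) = 137.688 → 138
G = 68 + 0.1875 × (14 − 68) = 57.875 → 58
B = 173 + 0.1875 × (35 − 173) = 147.125 → 147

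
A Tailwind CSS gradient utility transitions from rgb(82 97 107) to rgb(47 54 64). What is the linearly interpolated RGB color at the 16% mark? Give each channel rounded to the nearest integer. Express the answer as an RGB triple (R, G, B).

(76, 90, 100)

16% corresponds to t = 0.16.
R = 82 + 0.16 × (47 − 82) = 82 + 0.16 × -35 = 76.4 → 76
G = 97 + 0.16 × (54 − 97) = 97 + 0.16 × -43 = 90.12 → 90
B = 107 + 0.16 × (64 − 107) = 107 + 0.16 × -43 = 100.12 → 100
So the blended color is (76, 90, 100), about #4c5a64.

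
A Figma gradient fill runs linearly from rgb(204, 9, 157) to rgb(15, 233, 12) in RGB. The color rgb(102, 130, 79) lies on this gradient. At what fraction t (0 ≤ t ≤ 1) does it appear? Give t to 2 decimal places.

0.54

Invert the lerp on the G channel (largest span, 224): t = (130 − 9) / (233 − 9) = 121/224 = 0.54018.
Check on R: (102 − 204)/(15 − 204) = 0.5397 ✓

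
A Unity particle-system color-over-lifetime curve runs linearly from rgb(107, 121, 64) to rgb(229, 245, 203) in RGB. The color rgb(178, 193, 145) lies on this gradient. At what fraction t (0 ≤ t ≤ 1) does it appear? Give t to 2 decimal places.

0.58

Invert the lerp on the B channel (largest span, 139): t = (145 − 64) / (203 − 64) = 81/139 = 0.58273.
Check on R: (178 − 107)/(229 − 107) = 0.582 ✓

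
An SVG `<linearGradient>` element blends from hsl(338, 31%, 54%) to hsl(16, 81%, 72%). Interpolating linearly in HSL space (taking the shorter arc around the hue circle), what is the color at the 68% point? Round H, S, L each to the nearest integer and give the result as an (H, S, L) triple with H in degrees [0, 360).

(4, 65, 66)

Hue: 16 − 338 = -322°, but |-322| > 180 so the shorter arc goes the other way: Δh = -322 + 360 = 38°.
H = 338 + 0.68 × (38) = 363.84 → 364 → 364 mod 360 = 4°
S = 31 + 0.68 × (81 − 31) = 65 → 65%
L = 54 + 0.68 × (72 − 54) = 66.24 → 66%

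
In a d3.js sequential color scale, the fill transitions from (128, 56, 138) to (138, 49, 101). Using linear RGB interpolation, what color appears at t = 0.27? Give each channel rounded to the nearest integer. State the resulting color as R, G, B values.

R = 128 + 0.27 × (138 − 128) = 128 + 0.27 × 10 = 130.7 → 131
G = 56 + 0.27 × (49 − 56) = 56 + 0.27 × -7 = 54.11 → 54
B = 138 + 0.27 × (101 − 138) = 138 + 0.27 × -37 = 128.01 → 128

(131, 54, 128)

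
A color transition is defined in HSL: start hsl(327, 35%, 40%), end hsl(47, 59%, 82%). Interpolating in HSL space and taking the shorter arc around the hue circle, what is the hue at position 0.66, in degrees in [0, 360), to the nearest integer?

20

Hue: 47 − 327 = -280°, but |-280| > 180 so the shorter arc goes the other way: Δh = -280 + 360 = 80°.
H = 327 + 0.66 × (80) = 379.8 → 380 → 380 mod 360 = 20°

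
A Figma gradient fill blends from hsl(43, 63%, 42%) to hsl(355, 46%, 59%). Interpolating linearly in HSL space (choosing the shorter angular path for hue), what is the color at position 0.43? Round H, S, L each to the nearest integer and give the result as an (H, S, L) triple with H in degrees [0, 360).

Hue: 355 − 43 = 312°, but |312| > 180 so the shorter arc goes the other way: Δh = 312 − 360 = -48°.
H = 43 + 0.43 × (-48) = 22.36 → 22°
S = 63 + 0.43 × (46 − 63) = 55.69 → 56%
L = 42 + 0.43 × (59 − 42) = 49.31 → 49%

(22, 56, 49)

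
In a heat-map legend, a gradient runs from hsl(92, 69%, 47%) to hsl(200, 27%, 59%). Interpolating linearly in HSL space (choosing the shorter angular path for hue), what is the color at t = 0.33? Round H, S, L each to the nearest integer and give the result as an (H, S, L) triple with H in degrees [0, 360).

(128, 55, 51)

Hue arc: Δh = 200 − 92 = 108° (|Δh| ≤ 180, already the shorter path).
H = 92 + 0.33 × (108) = 127.64 → 128°
S = 69 + 0.33 × (27 − 69) = 55.14 → 55%
L = 47 + 0.33 × (59 − 47) = 50.96 → 51%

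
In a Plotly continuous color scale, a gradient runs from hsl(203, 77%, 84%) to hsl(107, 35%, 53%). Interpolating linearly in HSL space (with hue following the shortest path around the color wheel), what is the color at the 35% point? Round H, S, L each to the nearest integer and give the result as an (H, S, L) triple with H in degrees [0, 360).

(169, 62, 73)

Hue arc: Δh = 107 − 203 = -96° (|Δh| ≤ 180, already the shorter path).
H = 203 + 0.35 × (-96) = 169.4 → 169°
S = 77 + 0.35 × (35 − 77) = 62.3 → 62%
L = 84 + 0.35 × (53 − 84) = 73.15 → 73%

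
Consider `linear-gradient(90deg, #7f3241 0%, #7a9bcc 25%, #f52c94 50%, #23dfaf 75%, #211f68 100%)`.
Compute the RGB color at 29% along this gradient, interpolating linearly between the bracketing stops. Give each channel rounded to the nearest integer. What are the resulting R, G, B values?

29% lies between the 25% and 50% stops, so the local fraction is t = (29 − 25)/(50 − 25) = 4/25 ≈ 0.16.
#7a9bcc → (122, 155, 204); #f52c94 → (245, 44, 148).
R = 122 + 0.16 × (245 − 122) = 141.68 → 142
G = 155 + 0.16 × (44 − 155) = 137.24 → 137
B = 204 + 0.16 × (148 − 204) = 195.04 → 195

(142, 137, 195)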